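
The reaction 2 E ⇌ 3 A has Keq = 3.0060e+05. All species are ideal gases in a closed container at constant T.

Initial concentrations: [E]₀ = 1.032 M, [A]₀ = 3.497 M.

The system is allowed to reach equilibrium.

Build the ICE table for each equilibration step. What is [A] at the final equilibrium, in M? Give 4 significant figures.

Q₀ = 40.15 vs Keq = 3.0060e+05 ⇒ Q<K, forward
Step 1:
                  E         A
  I           1.032     3.497
  C          -1.012     1.517
  E         0.02048     5.014
  solve Keq expr → x = 0.5058; check Q = 3.0060e+05

[A]_eq = 5.014 M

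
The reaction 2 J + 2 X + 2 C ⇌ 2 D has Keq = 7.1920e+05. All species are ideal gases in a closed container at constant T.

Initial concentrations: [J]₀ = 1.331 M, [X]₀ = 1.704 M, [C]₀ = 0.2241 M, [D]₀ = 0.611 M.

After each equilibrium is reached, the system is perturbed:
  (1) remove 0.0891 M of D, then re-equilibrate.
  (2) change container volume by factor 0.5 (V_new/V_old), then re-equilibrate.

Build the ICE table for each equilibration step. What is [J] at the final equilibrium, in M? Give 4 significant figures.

Q₀ = 1.445 vs Keq = 7.1920e+05 ⇒ Q<K, forward
Step 1:
                    J           X           C           D
  Initial       1.331       1.704      0.2241       0.611
  Change      -0.2235     -0.2235     -0.2235      0.2235
  Equil         1.108       1.481  6.0014e-04      0.8345
  solve Keq expr → x = 0.1117; check Q = 7.1920e+05
Then remove 0.0891 M of D.
Step 2:
                    J           X           C           D
  Initial       1.108       1.481  6.0014e-04      0.7454
  Change  -6.3977e-05 -6.3977e-05 -6.3977e-05  6.3977e-05
  Equil         1.107        1.48  5.3616e-04      0.7455
  solve Keq expr → x = 3.1988e-05; check Q = 7.1920e+05
Then change container volume by factor 0.5 (V_new/V_old).
Step 3:
                    J           X           C           D
  Initial       2.215       2.961    0.001072       1.491
  Change  -8.0392e-04 -8.0392e-04 -8.0392e-04  8.0392e-04
  Equil         2.214        2.96  2.6839e-04       1.492
  solve Keq expr → x = 4.0196e-04; check Q = 7.1920e+05

[J]_eq = 2.214 M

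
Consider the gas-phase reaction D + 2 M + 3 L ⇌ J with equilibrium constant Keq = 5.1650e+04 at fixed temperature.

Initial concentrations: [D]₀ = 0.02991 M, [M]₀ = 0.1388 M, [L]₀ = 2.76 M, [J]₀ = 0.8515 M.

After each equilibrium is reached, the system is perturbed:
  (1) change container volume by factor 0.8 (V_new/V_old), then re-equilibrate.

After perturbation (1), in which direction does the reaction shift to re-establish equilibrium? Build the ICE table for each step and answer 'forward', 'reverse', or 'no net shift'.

Q₀ = 70.28 vs Keq = 5.1650e+04 ⇒ Q<K, forward
Step 1:
                   D          M          L          J
  I          0.02991     0.1388       2.76     0.8515
  C         -0.02977   -0.05953    -0.0893    0.02977
  E       1.4256e-04    0.07927      2.671     0.8813
  solve Keq expr → x = 0.02977; check Q = 5.1650e+04
Then change container volume by factor 0.8 (V_new/V_old).
Step 2:
                   D          M          L          J
  I       1.7820e-04    0.09908      3.338      1.102
  C       -1.1950e-04 -2.3900e-04 -3.5850e-04 1.1950e-04
  E       5.8701e-05    0.09884      3.338      1.102
  solve Keq expr → x = 1.1950e-04; check Q = 5.1650e+04

Direction: forward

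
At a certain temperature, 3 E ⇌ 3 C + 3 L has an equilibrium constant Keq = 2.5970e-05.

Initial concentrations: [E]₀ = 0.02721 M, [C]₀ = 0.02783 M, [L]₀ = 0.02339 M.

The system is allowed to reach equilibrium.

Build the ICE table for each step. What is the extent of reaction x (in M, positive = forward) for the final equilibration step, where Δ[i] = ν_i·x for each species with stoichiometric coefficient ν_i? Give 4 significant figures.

x = 6.2407e-04 M

Q₀ = 1.3691e-05 vs Keq = 2.5970e-05 ⇒ Q<K, forward
Step 1:
                   E          C          L
  init       0.02721    0.02783    0.02339
  Δ        -0.001872   0.001872   0.001872
  eq         0.02534     0.0297    0.02526
  solve Keq expr → x = 6.2407e-04; check Q = 2.5970e-05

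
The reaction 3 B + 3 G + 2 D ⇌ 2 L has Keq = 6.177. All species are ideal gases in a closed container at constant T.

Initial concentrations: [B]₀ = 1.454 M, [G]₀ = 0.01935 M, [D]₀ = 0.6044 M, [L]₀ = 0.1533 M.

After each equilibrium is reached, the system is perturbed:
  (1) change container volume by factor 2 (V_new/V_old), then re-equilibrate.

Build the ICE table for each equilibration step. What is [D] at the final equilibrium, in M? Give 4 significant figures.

Q₀ = 2889 vs Keq = 6.177 ⇒ Q>K, reverse
Step 1:
                  B         G         D         L
  init        1.454   0.01935    0.6044    0.1533
  Δ         0.08116   0.08116   0.05411  -0.05411
  eq          1.535    0.1005    0.6585   0.09919
  solve Keq expr → x = -0.02705; check Q = 6.177
Then change container volume by factor 2 (V_new/V_old).
Step 2:
                  B         G         D         L
  init       0.7676   0.05025    0.3293    0.0496
  Δ         0.04536   0.04536   0.03024  -0.03024
  eq         0.8129   0.09561    0.3595   0.01936
  solve Keq expr → x = -0.01512; check Q = 6.177

[D]_eq = 0.3595 M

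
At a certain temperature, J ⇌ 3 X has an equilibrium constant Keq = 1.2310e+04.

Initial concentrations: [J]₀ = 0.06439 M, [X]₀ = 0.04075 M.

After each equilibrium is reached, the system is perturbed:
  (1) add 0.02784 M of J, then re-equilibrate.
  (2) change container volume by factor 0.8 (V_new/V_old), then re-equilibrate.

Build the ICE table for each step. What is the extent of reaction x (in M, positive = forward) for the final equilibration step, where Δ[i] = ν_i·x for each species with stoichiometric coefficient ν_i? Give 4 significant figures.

x = -1.8267e-06 M

Q₀ = 0.001051 vs Keq = 1.2310e+04 ⇒ Q<K, forward
Step 1:
                   J          X
  Initial    0.06439    0.04075
  Change    -0.06439     0.1932
  Equil   1.0397e-06     0.2339
  solve Keq expr → x = 0.06439; check Q = 1.2310e+04
Then add 0.02784 M of J.
Step 2:
                   J          X
  Initial    0.02784     0.2339
  Change    -0.02784    0.08352
  Equil   2.5983e-06     0.3174
  solve Keq expr → x = 0.02784; check Q = 1.2310e+04
Then change container volume by factor 0.8 (V_new/V_old).
Step 3:
                   J          X
  Initial 3.2479e-06     0.3968
  Change  1.8267e-06 -5.4802e-06
  Equil   5.0747e-06     0.3968
  solve Keq expr → x = -1.8267e-06; check Q = 1.2310e+04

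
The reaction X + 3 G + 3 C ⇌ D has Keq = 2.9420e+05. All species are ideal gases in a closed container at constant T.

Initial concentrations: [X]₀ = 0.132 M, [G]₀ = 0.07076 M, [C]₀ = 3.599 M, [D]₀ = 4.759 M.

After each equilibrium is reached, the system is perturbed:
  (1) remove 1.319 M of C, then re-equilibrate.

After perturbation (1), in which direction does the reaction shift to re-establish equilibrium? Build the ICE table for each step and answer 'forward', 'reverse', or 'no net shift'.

Q₀ = 2183 vs Keq = 2.9420e+05 ⇒ Q<K, forward
Step 1:
                   X          G          C          D
  Initial      0.132    0.07076      3.599      4.759
  Change    -0.01866   -0.05599   -0.05599    0.01866
  Equil       0.1133    0.01477      3.543      4.778
  solve Keq expr → x = 0.01866; check Q = 2.9420e+05
Then remove 1.319 M of C.
Step 2:
                   X          G          C          D
  Initial     0.1133    0.01477      2.224      4.778
  Change    0.002825   0.008474   0.008474  -0.002825
  Equil       0.1162    0.02324      2.232      4.775
  solve Keq expr → x = -0.002825; check Q = 2.9420e+05

Direction: reverse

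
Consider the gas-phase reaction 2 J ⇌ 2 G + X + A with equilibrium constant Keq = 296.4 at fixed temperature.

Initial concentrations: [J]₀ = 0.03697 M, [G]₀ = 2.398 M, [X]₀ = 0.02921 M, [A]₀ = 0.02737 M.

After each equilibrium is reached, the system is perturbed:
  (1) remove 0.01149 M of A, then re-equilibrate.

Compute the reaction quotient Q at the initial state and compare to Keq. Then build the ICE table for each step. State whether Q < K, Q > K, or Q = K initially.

Q₀ = 3.364 vs Keq = 296.4 ⇒ Q<K, forward
Step 1:
                    J           G           X           A
  init        0.03697       2.398     0.02921     0.02737
  Δ          -0.03081     0.03081      0.0154      0.0154
  eq         0.006163       2.429     0.04461     0.04277
  solve Keq expr → x = 0.0154; check Q = 296.4
Then remove 0.01149 M of A.
Step 2:
                    J           G           X           A
  init       0.006163       2.429     0.04461     0.03128
  Δ       -8.3098e-04  8.3098e-04  4.1549e-04  4.1549e-04
  eq         0.005332        2.43     0.04503      0.0317
  solve Keq expr → x = 4.1549e-04; check Q = 296.4

Q₀ = 3.364; Q < K (proceeds forward)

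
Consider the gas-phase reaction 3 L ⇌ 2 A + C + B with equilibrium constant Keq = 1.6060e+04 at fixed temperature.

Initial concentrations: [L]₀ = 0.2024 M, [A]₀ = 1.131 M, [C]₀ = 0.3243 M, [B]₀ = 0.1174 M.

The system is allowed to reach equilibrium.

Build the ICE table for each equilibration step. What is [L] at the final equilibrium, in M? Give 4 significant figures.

Q₀ = 5.874 vs Keq = 1.6060e+04 ⇒ Q<K, forward
Step 1:
                    L           A           C           B
  I            0.2024       1.131      0.3243      0.1174
  C           -0.1835      0.1223     0.06117     0.06117
  E           0.01888       1.253      0.3855      0.1786
  solve Keq expr → x = 0.06117; check Q = 1.6060e+04

[L]_eq = 0.01888 M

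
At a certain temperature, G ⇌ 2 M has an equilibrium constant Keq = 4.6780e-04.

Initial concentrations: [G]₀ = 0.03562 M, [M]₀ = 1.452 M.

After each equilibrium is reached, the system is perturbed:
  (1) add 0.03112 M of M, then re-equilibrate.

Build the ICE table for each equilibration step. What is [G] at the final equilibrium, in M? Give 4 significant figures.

[G]_eq = 0.7677 M

Q₀ = 59.19 vs Keq = 4.6780e-04 ⇒ Q>K, reverse
Step 1:
                  G         M
  I         0.03562     1.452
  C          0.7166    -1.433
  E          0.7522   0.01876
  solve Keq expr → x = -0.7166; check Q = 4.6780e-04
Then add 0.03112 M of M.
Step 2:
                  G         M
  I          0.7522   0.04988
  C         0.01546  -0.03093
  E          0.7677   0.01895
  solve Keq expr → x = -0.01546; check Q = 4.6780e-04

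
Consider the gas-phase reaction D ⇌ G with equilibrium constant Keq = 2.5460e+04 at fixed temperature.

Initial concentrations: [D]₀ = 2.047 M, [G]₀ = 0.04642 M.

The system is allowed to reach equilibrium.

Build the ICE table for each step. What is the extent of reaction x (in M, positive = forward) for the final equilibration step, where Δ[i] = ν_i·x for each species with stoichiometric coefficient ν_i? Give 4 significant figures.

Q₀ = 0.02268 vs Keq = 2.5460e+04 ⇒ Q<K, forward
Step 1:
                   D          G
  init         2.047    0.04642
  Δ           -2.047      2.047
  eq      8.2221e-05      2.093
  solve Keq expr → x = 2.047; check Q = 2.5460e+04

x = 2.047 M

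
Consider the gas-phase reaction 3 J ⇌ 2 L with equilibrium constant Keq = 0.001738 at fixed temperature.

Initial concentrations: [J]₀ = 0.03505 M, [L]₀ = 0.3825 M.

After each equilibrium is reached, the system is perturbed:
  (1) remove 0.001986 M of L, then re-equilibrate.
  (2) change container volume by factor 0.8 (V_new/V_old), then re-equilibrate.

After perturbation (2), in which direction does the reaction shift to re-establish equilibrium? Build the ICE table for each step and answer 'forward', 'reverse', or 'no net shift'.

Direction: forward

Q₀ = 3398 vs Keq = 0.001738 ⇒ Q>K, reverse
Step 1:
                   J          L
  Initial    0.03505     0.3825
  Change       0.546     -0.364
  Equil       0.5811    0.01847
  solve Keq expr → x = -0.182; check Q = 0.001738
Then remove 0.001986 M of L.
Step 2:
                   J          L
  Initial     0.5811    0.01648
  Change    -0.00278   0.001854
  Equil       0.5783    0.01833
  solve Keq expr → x = 9.2681e-04; check Q = 0.001738
Then change container volume by factor 0.8 (V_new/V_old).
Step 3:
                   J          L
  Initial     0.7229    0.02292
  Change   -0.003758   0.002506
  Equil       0.7191    0.02542
  solve Keq expr → x = 0.001253; check Q = 0.001738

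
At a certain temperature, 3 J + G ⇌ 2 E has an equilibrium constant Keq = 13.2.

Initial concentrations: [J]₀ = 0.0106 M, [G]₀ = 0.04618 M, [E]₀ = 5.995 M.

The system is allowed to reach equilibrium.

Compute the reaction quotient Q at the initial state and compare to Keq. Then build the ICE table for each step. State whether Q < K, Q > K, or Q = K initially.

Q₀ = 6.5344e+08 vs Keq = 13.2 ⇒ Q>K, reverse
Step 1:
                   J          G          E
  Initial     0.0106    0.04618      5.995
  Change       1.501     0.5005     -1.001
  Equil        1.512     0.5466      4.994
  solve Keq expr → x = -0.5005; check Q = 13.2

Q₀ = 6.5344e+08; Q > K (proceeds reverse)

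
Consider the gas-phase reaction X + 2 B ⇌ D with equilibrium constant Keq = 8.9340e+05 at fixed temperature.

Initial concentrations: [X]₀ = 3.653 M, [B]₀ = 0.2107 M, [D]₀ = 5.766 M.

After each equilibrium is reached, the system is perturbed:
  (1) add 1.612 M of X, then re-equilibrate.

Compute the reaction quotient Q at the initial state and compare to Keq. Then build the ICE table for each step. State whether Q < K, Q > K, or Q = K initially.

Q₀ = 35.55; Q < K (proceeds forward)

Q₀ = 35.55 vs Keq = 8.9340e+05 ⇒ Q<K, forward
Step 1:
                   X          B          D
  init         3.653     0.2107      5.766
  Δ          -0.1047    -0.2093     0.1047
  eq           3.548   0.001361      5.871
  solve Keq expr → x = 0.1047; check Q = 8.9340e+05
Then add 1.612 M of X.
Step 2:
                   X          B          D
  init          5.16   0.001361      5.871
  Δ       -1.1619e-04 -2.3237e-04 1.1619e-04
  eq            5.16   0.001128      5.871
  solve Keq expr → x = 1.1619e-04; check Q = 8.9340e+05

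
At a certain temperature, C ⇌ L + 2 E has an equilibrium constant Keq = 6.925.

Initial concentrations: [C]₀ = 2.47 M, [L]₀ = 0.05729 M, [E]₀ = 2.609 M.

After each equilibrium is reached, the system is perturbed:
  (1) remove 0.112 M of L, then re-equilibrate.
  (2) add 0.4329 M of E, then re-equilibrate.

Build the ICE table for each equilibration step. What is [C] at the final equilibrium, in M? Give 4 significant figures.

Q₀ = 0.1579 vs Keq = 6.925 ⇒ Q<K, forward
Step 1:
                    C           L           E
  init           2.47     0.05729       2.609
  Δ           -0.7024      0.7024       1.405
  eq            1.768      0.7597       4.014
  solve Keq expr → x = 0.7024; check Q = 6.925
Then remove 0.112 M of L.
Step 2:
                    C           L           E
  init          1.768      0.6477       4.014
  Δ          -0.05242     0.05242      0.1048
  eq            1.715      0.7002       4.119
  solve Keq expr → x = 0.05242; check Q = 6.925
Then add 0.4329 M of E.
Step 3:
                    C           L           E
  init          1.715      0.7002       4.552
  Δ            0.0674     -0.0674     -0.1348
  eq            1.783      0.6328       4.417
  solve Keq expr → x = -0.0674; check Q = 6.925

[C]_eq = 1.783 M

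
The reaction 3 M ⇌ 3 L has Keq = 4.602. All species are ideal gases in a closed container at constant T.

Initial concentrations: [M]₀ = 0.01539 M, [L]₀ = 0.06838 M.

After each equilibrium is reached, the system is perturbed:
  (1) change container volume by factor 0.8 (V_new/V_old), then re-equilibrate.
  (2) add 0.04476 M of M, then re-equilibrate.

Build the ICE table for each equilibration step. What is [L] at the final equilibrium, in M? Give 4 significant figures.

[L]_eq = 0.09335 M

Q₀ = 87.71 vs Keq = 4.602 ⇒ Q>K, reverse
Step 1:
                    M           L
  Initial     0.01539     0.06838
  Change      0.01606    -0.01606
  Equil       0.03145     0.05232
  solve Keq expr → x = -0.005354; check Q = 4.602
Then change container volume by factor 0.8 (V_new/V_old).
Step 2:
                    M           L
  Initial     0.03932      0.0654
  Change            0           0
  Equil       0.03932      0.0654
  solve Keq expr → x = 0; check Q = 4.602
Then add 0.04476 M of M.
Step 3:
                    M           L
  Initial     0.08408      0.0654
  Change     -0.02795     0.02795
  Equil       0.05612     0.09335
  solve Keq expr → x = 0.009318; check Q = 4.602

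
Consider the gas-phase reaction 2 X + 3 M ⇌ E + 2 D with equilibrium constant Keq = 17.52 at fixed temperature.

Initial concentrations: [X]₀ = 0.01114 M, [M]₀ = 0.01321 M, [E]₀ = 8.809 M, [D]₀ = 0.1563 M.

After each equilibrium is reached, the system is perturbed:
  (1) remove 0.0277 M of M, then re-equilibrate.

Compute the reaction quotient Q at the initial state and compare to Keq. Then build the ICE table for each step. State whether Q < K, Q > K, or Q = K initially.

Q₀ = 7.5226e+08 vs Keq = 17.52 ⇒ Q>K, reverse
Step 1:
                   X          M          E          D
  Initial    0.01114    0.01321      8.809     0.1563
  Change      0.1354     0.2031   -0.06771    -0.1354
  Equil       0.1466     0.2163      8.741    0.02088
  solve Keq expr → x = -0.06771; check Q = 17.52
Then remove 0.0277 M of M.
Step 2:
                   X          M          E          D
  Initial     0.1466     0.1886      8.741    0.02088
  Change    0.002928   0.004393  -0.001464  -0.002928
  Equil       0.1495      0.193       8.74    0.01795
  solve Keq expr → x = -0.001464; check Q = 17.52

Q₀ = 7.5226e+08; Q > K (proceeds reverse)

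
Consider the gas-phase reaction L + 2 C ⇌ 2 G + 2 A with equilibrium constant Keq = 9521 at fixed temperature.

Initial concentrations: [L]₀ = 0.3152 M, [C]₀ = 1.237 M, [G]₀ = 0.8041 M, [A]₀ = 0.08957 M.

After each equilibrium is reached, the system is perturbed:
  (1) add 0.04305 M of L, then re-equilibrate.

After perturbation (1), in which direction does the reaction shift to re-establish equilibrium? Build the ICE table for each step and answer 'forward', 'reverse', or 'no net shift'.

Q₀ = 0.01076 vs Keq = 9521 ⇒ Q<K, forward
Step 1:
                   L          C          G          A
  I           0.3152      1.237     0.8041    0.08957
  C          -0.3149    -0.6298     0.6298     0.6298
  E       3.0309e-04     0.6072      1.434     0.7194
  solve Keq expr → x = 0.3149; check Q = 9521
Then add 0.04305 M of L.
Step 2:
                   L          C          G          A
  I          0.04335     0.6072      1.434     0.7194
  C         -0.04278   -0.08555    0.08555    0.08555
  E       5.7733e-04     0.5217      1.519     0.8049
  solve Keq expr → x = 0.04278; check Q = 9521

Direction: forward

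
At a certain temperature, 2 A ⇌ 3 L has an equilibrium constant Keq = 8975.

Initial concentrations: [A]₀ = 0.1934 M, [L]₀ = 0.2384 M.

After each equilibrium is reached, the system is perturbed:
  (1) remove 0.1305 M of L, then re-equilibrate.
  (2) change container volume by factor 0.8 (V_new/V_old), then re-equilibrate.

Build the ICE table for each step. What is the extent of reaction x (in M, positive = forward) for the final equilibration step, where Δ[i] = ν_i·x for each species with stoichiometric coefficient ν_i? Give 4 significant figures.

x = -1.8948e-04 M

Q₀ = 0.3622 vs Keq = 8975 ⇒ Q<K, forward
Step 1:
                   A          L
  Initial     0.1934     0.2384
  Change     -0.1894     0.2841
  Equil     0.003987     0.5225
  solve Keq expr → x = 0.09471; check Q = 8975
Then remove 0.1305 M of L.
Step 2:
                   A          L
  Initial   0.003987      0.392
  Change   -0.001376   0.002063
  Equil     0.002611     0.3941
  solve Keq expr → x = 6.8778e-04; check Q = 8975
Then change container volume by factor 0.8 (V_new/V_old).
Step 3:
                   A          L
  Initial   0.003264     0.4926
  Change  3.7897e-04 -5.6845e-04
  Equil     0.003643      0.492
  solve Keq expr → x = -1.8948e-04; check Q = 8975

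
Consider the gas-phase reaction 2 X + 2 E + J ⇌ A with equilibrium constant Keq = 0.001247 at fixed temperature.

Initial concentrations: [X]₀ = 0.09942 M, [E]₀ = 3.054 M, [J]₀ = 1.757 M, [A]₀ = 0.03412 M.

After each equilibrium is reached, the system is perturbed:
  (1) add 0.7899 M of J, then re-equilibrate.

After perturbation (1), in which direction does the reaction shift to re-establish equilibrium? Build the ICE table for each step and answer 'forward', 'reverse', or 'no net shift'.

Direction: forward

Q₀ = 0.2106 vs Keq = 0.001247 ⇒ Q>K, reverse
Step 1:
                    X           E           J           A
  Initial     0.09942       3.054       1.757     0.03412
  Change      0.06703     0.06703     0.03352    -0.03352
  Equil        0.1665       3.121       1.791  6.0261e-04
  solve Keq expr → x = -0.03352; check Q = 0.001247
Then add 0.7899 M of J.
Step 2:
                    X           E           J           A
  Initial      0.1665       3.121        2.58  6.0261e-04
  Change  -5.2010e-04 -5.2010e-04 -2.6005e-04  2.6005e-04
  Equil        0.1659       3.121        2.58  8.6266e-04
  solve Keq expr → x = 2.6005e-04; check Q = 0.001247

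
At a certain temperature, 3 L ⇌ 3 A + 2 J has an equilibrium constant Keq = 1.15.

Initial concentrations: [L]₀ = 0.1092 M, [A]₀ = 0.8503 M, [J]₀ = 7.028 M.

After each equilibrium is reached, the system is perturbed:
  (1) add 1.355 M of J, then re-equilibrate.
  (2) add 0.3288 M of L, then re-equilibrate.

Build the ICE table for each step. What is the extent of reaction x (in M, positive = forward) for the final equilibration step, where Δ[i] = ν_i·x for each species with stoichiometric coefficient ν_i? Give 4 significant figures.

x = 0.02256 M

Q₀ = 2.3319e+04 vs Keq = 1.15 ⇒ Q>K, reverse
Step 1:
                    L           A           J
  I            0.1092      0.8503       7.028
  C            0.6303     -0.6303     -0.4202
  E            0.7395        0.22       6.608
  solve Keq expr → x = -0.2101; check Q = 1.15
Then add 1.355 M of J.
Step 2:
                    L           A           J
  I            0.7395        0.22       7.963
  C            0.0202     -0.0202    -0.01346
  E            0.7597      0.1998       7.949
  solve Keq expr → x = -0.006732; check Q = 1.15
Then add 0.3288 M of L.
Step 3:
                    L           A           J
  I             1.088      0.1998       7.949
  C          -0.06767     0.06767     0.04512
  E             1.021      0.2675       7.994
  solve Keq expr → x = 0.02256; check Q = 1.15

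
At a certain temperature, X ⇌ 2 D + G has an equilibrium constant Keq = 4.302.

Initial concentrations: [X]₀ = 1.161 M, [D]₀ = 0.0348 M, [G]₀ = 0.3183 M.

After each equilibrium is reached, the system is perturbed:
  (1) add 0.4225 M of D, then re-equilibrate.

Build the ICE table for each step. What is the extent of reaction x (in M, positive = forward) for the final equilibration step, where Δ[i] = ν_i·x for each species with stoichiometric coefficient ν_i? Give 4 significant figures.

x = -0.099 M

Q₀ = 3.3202e-04 vs Keq = 4.302 ⇒ Q<K, forward
Step 1:
                    X           D           G
  init          1.161      0.0348      0.3183
  Δ           -0.6907       1.381      0.6907
  eq           0.4703       1.416       1.009
  solve Keq expr → x = 0.6907; check Q = 4.302
Then add 0.4225 M of D.
Step 2:
                    X           D           G
  init         0.4703       1.839       1.009
  Δ             0.099      -0.198      -0.099
  eq           0.5693       1.641        0.91
  solve Keq expr → x = -0.099; check Q = 4.302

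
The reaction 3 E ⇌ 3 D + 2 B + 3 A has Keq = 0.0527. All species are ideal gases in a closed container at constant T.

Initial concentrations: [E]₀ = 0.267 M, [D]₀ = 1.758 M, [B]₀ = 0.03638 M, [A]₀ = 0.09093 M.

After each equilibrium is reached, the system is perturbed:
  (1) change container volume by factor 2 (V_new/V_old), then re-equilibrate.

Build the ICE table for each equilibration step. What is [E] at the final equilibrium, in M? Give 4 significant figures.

Q₀ = 2.8403e-04 vs Keq = 0.0527 ⇒ Q<K, forward
Step 1:
                   E          D          B          A
  Initial      0.267      1.758    0.03638    0.09093
  Change    -0.08649    0.08649    0.05766    0.08649
  Equil       0.1805      1.844    0.09404     0.1774
  solve Keq expr → x = 0.02883; check Q = 0.0527
Then change container volume by factor 2 (V_new/V_old).
Step 2:
                   E          D          B          A
  Initial    0.09025     0.9222    0.04702    0.08871
  Change    -0.03578    0.03578    0.02385    0.03578
  Equil      0.05448      0.958    0.07087     0.1245
  solve Keq expr → x = 0.01193; check Q = 0.0527

[E]_eq = 0.05448 M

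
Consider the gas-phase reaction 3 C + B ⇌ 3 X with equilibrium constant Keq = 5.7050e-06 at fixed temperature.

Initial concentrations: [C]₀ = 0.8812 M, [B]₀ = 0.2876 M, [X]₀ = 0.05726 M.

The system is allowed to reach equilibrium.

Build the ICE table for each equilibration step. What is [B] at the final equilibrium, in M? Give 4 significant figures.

[B]_eq = 0.303 M

Q₀ = 9.5399e-04 vs Keq = 5.7050e-06 ⇒ Q>K, reverse
Step 1:
                    C           B           X
  I            0.8812      0.2876     0.05726
  C           0.04613     0.01538    -0.04613
  E            0.9273       0.303     0.01113
  solve Keq expr → x = -0.01538; check Q = 5.7050e-06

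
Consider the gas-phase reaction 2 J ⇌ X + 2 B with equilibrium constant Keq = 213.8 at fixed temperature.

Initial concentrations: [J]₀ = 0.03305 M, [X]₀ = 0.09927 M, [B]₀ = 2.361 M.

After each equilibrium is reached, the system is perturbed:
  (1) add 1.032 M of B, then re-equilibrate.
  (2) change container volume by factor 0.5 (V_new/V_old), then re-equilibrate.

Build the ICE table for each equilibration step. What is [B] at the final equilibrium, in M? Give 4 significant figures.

[B]_eq = 6.678 M

Q₀ = 506.6 vs Keq = 213.8 ⇒ Q>K, reverse
Step 1:
                  J         X         B
  Initial   0.03305   0.09927     2.361
  Change    0.01548  -0.00774  -0.01548
  Equil     0.04853   0.09153     2.346
  solve Keq expr → x = -0.00774; check Q = 213.8
Then add 1.032 M of B.
Step 2:
                  J         X         B
  Initial   0.04853   0.09153     3.378
  Change    0.01757 -0.008785  -0.01757
  Equil      0.0661   0.08275      3.36
  solve Keq expr → x = -0.008785; check Q = 213.8
Then change container volume by factor 0.5 (V_new/V_old).
Step 3:
                  J         X         B
  Initial    0.1322    0.1655      6.72
  Change    0.04155  -0.02077  -0.04155
  Equil      0.1737    0.1447     6.678
  solve Keq expr → x = -0.02077; check Q = 213.8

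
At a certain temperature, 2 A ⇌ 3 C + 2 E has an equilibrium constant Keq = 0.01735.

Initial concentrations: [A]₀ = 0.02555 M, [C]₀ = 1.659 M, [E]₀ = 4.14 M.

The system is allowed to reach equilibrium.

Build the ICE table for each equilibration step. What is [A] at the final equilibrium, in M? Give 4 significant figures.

Q₀ = 1.1988e+05 vs Keq = 0.01735 ⇒ Q>K, reverse
Step 1:
                    A           C           E
  Initial     0.02555       1.659        4.14
  Change        1.023      -1.534      -1.023
  Equil         1.048      0.1252       3.117
  solve Keq expr → x = -0.5113; check Q = 0.01735

[A]_eq = 1.048 M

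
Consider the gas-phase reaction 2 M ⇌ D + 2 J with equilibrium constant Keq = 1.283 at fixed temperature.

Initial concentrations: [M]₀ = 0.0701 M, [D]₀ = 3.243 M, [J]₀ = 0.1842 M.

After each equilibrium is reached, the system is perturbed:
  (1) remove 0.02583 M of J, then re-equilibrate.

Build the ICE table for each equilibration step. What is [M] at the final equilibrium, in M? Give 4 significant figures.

Q₀ = 22.39 vs Keq = 1.283 ⇒ Q>K, reverse
Step 1:
                    M           D           J
  I            0.0701       3.243      0.1842
  C           0.08561     -0.0428    -0.08561
  E            0.1557         3.2     0.09859
  solve Keq expr → x = -0.0428; check Q = 1.283
Then remove 0.02583 M of J.
Step 2:
                    M           D           J
  I            0.1557         3.2     0.07276
  C          -0.01575    0.007875     0.01575
  E              0.14       3.208     0.08851
  solve Keq expr → x = 0.007875; check Q = 1.283

[M]_eq = 0.14 M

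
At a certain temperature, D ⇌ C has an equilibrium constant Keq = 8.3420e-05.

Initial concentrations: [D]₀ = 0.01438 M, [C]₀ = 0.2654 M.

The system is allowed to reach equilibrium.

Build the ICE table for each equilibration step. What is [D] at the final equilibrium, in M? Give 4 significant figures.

Q₀ = 18.46 vs Keq = 8.3420e-05 ⇒ Q>K, reverse
Step 1:
                  D         C
  I         0.01438    0.2654
  C          0.2654   -0.2654
  E          0.2798 2.3337e-05
  solve Keq expr → x = -0.2654; check Q = 8.3420e-05

[D]_eq = 0.2798 M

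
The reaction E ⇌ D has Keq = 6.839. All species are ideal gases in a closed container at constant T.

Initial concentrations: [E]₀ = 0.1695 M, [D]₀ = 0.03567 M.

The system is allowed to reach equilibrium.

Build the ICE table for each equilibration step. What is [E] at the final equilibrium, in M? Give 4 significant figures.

[E]_eq = 0.02617 M

Q₀ = 0.2104 vs Keq = 6.839 ⇒ Q<K, forward
Step 1:
                   E          D
  init        0.1695    0.03567
  Δ          -0.1433     0.1433
  eq         0.02617      0.179
  solve Keq expr → x = 0.1433; check Q = 6.839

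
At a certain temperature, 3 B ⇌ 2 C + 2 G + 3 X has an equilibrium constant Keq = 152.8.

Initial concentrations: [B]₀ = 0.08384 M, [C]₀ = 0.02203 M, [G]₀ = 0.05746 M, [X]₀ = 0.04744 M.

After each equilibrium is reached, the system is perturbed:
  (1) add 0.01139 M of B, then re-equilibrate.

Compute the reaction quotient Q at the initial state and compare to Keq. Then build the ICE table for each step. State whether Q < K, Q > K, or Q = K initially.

Q₀ = 2.9030e-07; Q < K (proceeds forward)

Q₀ = 2.9030e-07 vs Keq = 152.8 ⇒ Q<K, forward
Step 1:
                  B         C         G         X
  I         0.08384   0.02203   0.05746   0.04744
  C        -0.08281   0.05521   0.05521   0.08281
  E        0.001031   0.07724    0.1127    0.1302
  solve Keq expr → x = 0.0276; check Q = 152.8
Then add 0.01139 M of B.
Step 2:
                  B         C         G         X
  I         0.01242   0.07724    0.1127    0.1302
  C        -0.01118  0.007452  0.007452   0.01118
  E        0.001242   0.08469    0.1201    0.1414
  solve Keq expr → x = 0.003726; check Q = 152.8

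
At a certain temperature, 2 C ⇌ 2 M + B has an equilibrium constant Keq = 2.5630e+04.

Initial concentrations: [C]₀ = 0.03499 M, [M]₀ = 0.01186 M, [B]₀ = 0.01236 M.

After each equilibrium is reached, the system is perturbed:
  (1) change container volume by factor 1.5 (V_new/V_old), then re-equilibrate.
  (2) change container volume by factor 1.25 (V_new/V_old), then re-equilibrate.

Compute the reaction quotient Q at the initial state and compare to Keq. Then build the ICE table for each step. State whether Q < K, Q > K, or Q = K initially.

Q₀ = 0.00142; Q < K (proceeds forward)

Q₀ = 0.00142 vs Keq = 2.5630e+04 ⇒ Q<K, forward
Step 1:
                  C         M         B
  init      0.03499   0.01186   0.01236
  Δ        -0.03494   0.03494   0.01747
  eq      5.0488e-05    0.0468   0.02983
  solve Keq expr → x = 0.01747; check Q = 2.5630e+04
Then change container volume by factor 1.5 (V_new/V_old).
Step 2:
                  C         M         B
  init    3.3659e-05    0.0312   0.01989
  Δ       -6.1690e-06 6.1690e-06 3.0845e-06
  eq      2.7490e-05   0.03121   0.01989
  solve Keq expr → x = 3.0845e-06; check Q = 2.5630e+04
Then change container volume by factor 1.25 (V_new/V_old).
Step 3:
                  C         M         B
  init    2.1992e-05   0.02496   0.01591
  Δ       -2.3192e-06 2.3192e-06 1.1596e-06
  eq      1.9673e-05   0.02497   0.01591
  solve Keq expr → x = 1.1596e-06; check Q = 2.5630e+04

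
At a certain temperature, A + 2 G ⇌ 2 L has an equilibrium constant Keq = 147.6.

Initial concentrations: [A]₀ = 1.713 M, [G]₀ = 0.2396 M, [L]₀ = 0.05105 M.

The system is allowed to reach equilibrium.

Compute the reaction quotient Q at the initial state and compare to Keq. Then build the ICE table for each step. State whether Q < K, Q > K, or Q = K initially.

Q₀ = 0.0265 vs Keq = 147.6 ⇒ Q<K, forward
Step 1:
                   A          G          L
  init         1.713     0.2396    0.05105
  Δ          -0.1109    -0.2219     0.2219
  eq           1.602    0.01775     0.2729
  solve Keq expr → x = 0.1109; check Q = 147.6

Q₀ = 0.0265; Q < K (proceeds forward)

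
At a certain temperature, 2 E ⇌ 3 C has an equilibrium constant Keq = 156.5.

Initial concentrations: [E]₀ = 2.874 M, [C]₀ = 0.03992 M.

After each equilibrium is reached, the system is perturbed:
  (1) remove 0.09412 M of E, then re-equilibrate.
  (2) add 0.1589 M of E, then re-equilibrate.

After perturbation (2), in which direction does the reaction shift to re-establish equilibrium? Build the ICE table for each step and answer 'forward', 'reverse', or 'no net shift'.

Q₀ = 7.7019e-06 vs Keq = 156.5 ⇒ Q<K, forward
Step 1:
                    E           C
  init          2.874     0.03992
  Δ             -2.34       3.509
  eq           0.5345       3.549
  solve Keq expr → x = 1.17; check Q = 156.5
Then remove 0.09412 M of E.
Step 2:
                    E           C
  init         0.4404       3.549
  Δ           0.07043     -0.1056
  eq           0.5108       3.444
  solve Keq expr → x = -0.03522; check Q = 156.5
Then add 0.1589 M of E.
Step 3:
                    E           C
  init         0.6697       3.444
  Δ           -0.1188      0.1781
  eq           0.5509       3.622
  solve Keq expr → x = 0.05938; check Q = 156.5

Direction: forward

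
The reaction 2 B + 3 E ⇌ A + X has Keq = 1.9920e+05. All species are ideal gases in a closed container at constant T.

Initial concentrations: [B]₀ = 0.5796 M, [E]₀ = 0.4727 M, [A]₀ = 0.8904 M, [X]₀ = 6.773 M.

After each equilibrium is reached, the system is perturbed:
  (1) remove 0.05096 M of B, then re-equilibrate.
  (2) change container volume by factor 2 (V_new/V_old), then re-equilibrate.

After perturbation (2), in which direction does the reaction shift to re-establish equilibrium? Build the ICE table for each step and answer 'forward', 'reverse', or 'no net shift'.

Direction: reverse

Q₀ = 170 vs Keq = 1.9920e+05 ⇒ Q<K, forward
Step 1:
                  B         E         A         X
  init       0.5796    0.4727    0.8904     6.773
  Δ         -0.2675   -0.4013    0.1338    0.1338
  eq         0.3121   0.07144     1.024     6.907
  solve Keq expr → x = 0.1338; check Q = 1.9920e+05
Then remove 0.05096 M of B.
Step 2:
                  B         E         A         X
  init       0.2611   0.07144     1.024     6.907
  Δ        0.005251  0.007877 -0.002626 -0.002626
  eq         0.2664   0.07931     1.022     6.904
  solve Keq expr → x = -0.002626; check Q = 1.9920e+05
Then change container volume by factor 2 (V_new/V_old).
Step 3:
                  B         E         A         X
  init       0.1332   0.03966    0.5108     3.452
  Δ         0.02112   0.03167  -0.01056  -0.01056
  eq         0.1543   0.07133    0.5002     3.442
  solve Keq expr → x = -0.01056; check Q = 1.9920e+05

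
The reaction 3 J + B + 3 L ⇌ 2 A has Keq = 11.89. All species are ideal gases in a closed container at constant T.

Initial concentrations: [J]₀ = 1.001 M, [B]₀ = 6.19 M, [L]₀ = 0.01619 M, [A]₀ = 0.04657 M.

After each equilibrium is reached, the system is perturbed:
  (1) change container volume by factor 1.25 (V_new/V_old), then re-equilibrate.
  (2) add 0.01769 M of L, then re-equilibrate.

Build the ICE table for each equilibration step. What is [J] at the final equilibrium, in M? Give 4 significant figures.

Q₀ = 82.32 vs Keq = 11.89 ⇒ Q>K, reverse
Step 1:
                   J          B          L          A
  I            1.001       6.19    0.01619    0.04657
  C          0.01102   0.003674    0.01102  -0.007349
  E            1.012      6.194    0.02721    0.03922
  solve Keq expr → x = -0.003674; check Q = 11.89
Then change container volume by factor 1.25 (V_new/V_old).
Step 2:
                   J          B          L          A
  I           0.8096      4.955    0.02177    0.03138
  C         0.006564   0.002188   0.006564  -0.004376
  E           0.8162      4.957    0.02834      0.027
  solve Keq expr → x = -0.002188; check Q = 11.89
Then add 0.01769 M of L.
Step 3:
                   J          B          L          A
  I           0.8162      4.957    0.04603      0.027
  C         -0.01188  -0.003961   -0.01188   0.007922
  E           0.8043      4.953    0.03414    0.03492
  solve Keq expr → x = 0.003961; check Q = 11.89

[J]_eq = 0.8043 M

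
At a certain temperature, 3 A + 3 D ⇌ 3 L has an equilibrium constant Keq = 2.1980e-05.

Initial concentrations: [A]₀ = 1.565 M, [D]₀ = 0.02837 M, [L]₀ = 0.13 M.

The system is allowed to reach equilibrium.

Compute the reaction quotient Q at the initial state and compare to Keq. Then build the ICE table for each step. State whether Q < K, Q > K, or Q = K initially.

Q₀ = 25.1; Q > K (proceeds reverse)

Q₀ = 25.1 vs Keq = 2.1980e-05 ⇒ Q>K, reverse
Step 1:
                    A           D           L
  I             1.565     0.02837        0.13
  C            0.1229      0.1229     -0.1229
  E             1.688      0.1512     0.00715
  solve Keq expr → x = -0.04095; check Q = 2.1980e-05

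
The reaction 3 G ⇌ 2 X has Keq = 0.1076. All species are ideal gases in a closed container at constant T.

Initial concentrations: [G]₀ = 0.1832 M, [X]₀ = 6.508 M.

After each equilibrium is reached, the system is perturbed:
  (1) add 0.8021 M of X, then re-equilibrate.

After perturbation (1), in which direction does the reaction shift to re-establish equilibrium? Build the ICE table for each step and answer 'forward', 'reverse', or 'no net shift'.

Direction: reverse

Q₀ = 6888 vs Keq = 0.1076 ⇒ Q>K, reverse
Step 1:
                    G           X
  init         0.1832       6.508
  Δ             4.606       -3.07
  eq            4.789       3.438
  solve Keq expr → x = -1.535; check Q = 0.1076
Then add 0.8021 M of X.
Step 2:
                    G           X
  init          4.789        4.24
  Δ            0.4535     -0.3024
  eq            5.242       3.937
  solve Keq expr → x = -0.1512; check Q = 0.1076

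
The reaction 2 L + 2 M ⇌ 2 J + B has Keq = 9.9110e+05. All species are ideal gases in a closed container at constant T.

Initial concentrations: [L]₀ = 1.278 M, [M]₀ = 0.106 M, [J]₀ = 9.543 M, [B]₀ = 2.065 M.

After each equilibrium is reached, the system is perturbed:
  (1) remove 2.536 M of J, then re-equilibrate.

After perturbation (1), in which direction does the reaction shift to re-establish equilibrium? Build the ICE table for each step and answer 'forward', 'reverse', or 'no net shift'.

Q₀ = 1.0247e+04 vs Keq = 9.9110e+05 ⇒ Q<K, forward
Step 1:
                   L          M          J          B
  Initial      1.278      0.106      9.543      2.065
  Change    -0.09412   -0.09412    0.09412    0.04706
  Equil        1.184    0.01188      9.637      2.112
  solve Keq expr → x = 0.04706; check Q = 9.9110e+05
Then remove 2.536 M of J.
Step 2:
                   L          M          J          B
  Initial      1.184    0.01188      7.101      2.112
  Change   -0.003097  -0.003097   0.003097   0.001549
  Equil        1.181   0.008786      7.104      2.114
  solve Keq expr → x = 0.001549; check Q = 9.9110e+05

Direction: forward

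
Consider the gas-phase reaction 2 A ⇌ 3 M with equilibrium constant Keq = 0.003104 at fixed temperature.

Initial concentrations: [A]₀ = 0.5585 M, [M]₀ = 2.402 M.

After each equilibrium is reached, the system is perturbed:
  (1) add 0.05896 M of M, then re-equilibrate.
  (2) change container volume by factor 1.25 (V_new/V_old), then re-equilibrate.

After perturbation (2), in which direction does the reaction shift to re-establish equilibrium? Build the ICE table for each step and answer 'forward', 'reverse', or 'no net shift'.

Direction: forward

Q₀ = 44.43 vs Keq = 0.003104 ⇒ Q>K, reverse
Step 1:
                    A           M
  I            0.5585       2.402
  C             1.447       -2.17
  E             2.005       0.232
  solve Keq expr → x = -0.7233; check Q = 0.003104
Then add 0.05896 M of M.
Step 2:
                    A           M
  I             2.005      0.2909
  C           0.03739    -0.05609
  E             2.043      0.2348
  solve Keq expr → x = -0.0187; check Q = 0.003104
Then change container volume by factor 1.25 (V_new/V_old).
Step 3:
                    A           M
  I             1.634      0.1879
  C         -0.009166     0.01375
  E             1.625      0.2016
  solve Keq expr → x = 0.004583; check Q = 0.003104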